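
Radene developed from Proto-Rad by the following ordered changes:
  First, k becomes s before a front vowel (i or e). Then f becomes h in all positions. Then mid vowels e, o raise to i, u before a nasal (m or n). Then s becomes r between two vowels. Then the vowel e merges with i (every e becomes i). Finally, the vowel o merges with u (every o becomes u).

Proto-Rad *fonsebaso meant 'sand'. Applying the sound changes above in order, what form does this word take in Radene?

Radene: start from *fonsebaso.
  rule 1: no change — fonsebaso
  rule 2 (unconditioned shift): fonsebaso → honsebaso
  rule 3 (pre-nasal raising): honsebaso → hunsebaso
  rule 4 (rhotacism): hunsebaso → hunsebaro
  rule 5 (vowel merger): hunsebaro → hunsibaro
  rule 6 (vowel merger): hunsibaro → hunsibaru
  ⇒ Radene hunsibaru

hunsibaru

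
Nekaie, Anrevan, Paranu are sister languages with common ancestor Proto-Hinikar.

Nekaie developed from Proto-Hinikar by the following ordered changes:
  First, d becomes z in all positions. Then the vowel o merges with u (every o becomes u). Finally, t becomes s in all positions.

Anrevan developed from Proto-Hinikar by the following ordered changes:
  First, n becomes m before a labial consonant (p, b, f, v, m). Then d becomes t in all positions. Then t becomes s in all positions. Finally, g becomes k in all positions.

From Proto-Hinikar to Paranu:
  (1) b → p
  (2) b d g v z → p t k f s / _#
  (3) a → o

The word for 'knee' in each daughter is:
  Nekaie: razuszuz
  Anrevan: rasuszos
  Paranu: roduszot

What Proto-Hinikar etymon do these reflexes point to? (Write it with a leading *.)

Position 2: Nekaie has a, Anrevan has a, Paranu has o. Nekaie preserves a here (none of its changes turn any other segment into a), so the proto-segment is *a.
Position 7: Nekaie has u, Anrevan has o, Paranu has o. Anrevan preserves o here (none of its changes turn any other segment into o), so the proto-segment is *o.
Position 8: Nekaie has z, Anrevan has s, Paranu has t. Taking the neighbouring segments as reconstructed: Nekaie z could go back to *d or *z; Anrevan s could go back to *t or *d or *s; Paranu t could go back to *t or *d — the one source consistent with every daughter is *d.
Verify the candidate proto-form against each daughter:
Nekaie: *raduszod
  raduszod → razuszoz   [unconditioned shift]
  razuszoz → razuszuz   [vowel merger]
  razuszuz (rule 3 does not apply)
  giving Nekaie razuszuz.
Anrevan: *raduszod
  raduszod (rule 1 does not apply)
  raduszod → ratuszot   [unconditioned shift]
  ratuszot → rasuszos   [unconditioned shift]
  rasuszos (rule 4 does not apply)
  giving Anrevan rasuszos.
Paranu: *raduszod > raduszot > roduszot  (by final devoicing, vowel merger)
*raduszod is the unique common source.

*raduszod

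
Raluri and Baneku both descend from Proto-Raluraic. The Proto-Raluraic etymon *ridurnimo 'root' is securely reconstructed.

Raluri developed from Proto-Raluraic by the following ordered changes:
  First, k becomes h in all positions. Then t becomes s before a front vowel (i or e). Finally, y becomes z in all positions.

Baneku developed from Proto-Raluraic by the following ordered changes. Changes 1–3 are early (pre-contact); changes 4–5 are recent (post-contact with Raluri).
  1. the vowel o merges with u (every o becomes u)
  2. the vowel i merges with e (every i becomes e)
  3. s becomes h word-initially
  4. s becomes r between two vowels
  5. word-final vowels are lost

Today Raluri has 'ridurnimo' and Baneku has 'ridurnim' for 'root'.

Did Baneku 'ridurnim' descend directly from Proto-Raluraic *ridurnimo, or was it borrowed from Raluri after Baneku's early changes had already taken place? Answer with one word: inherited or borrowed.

borrowed

If inherited, *ridurnimo would pass through all of Baneku's changes:
Baneku: *ridurnimo > ridurnimu > redurnemu > redurnem  (by vowel merger, vowel merger, apocope)
If borrowed from Raluri 'ridurnimo' after the early changes, it would undergo only the recent ones:
  rule 4 (rhotacism): no change (ridurnimo)
  rule 5 (apocope): ridurnimo → ridurnim
  ⇒ as a loan: ridurnim
Baneku 'ridurnim' matches the loan outcome 'ridurnim', not the inherited 'redurnem' — it skipped the early Baneku changes, so it was borrowed from Raluri.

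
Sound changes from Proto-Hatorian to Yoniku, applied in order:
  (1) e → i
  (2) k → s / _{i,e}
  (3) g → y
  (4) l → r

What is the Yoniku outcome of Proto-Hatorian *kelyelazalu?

siryirazaru

Yoniku: *kelyelazalu
  kelyelazalu → kilyilazalu   [vowel merger]
  kilyilazalu → silyilazalu   [palatalisation]
  silyilazalu (rule 3 does not apply)
  silyilazalu → siryirazaru   [unconditioned shift]
  giving Yoniku siryirazaru.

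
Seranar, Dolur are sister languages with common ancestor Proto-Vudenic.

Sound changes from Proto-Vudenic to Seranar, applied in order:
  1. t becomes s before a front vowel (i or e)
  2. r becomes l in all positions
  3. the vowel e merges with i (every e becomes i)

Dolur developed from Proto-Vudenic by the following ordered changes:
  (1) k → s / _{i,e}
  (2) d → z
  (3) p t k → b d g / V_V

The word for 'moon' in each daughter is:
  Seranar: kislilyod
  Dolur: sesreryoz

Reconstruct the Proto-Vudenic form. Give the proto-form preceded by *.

Position 2: Seranar has i, Dolur has e. Dolur preserves e here (none of its changes turn any other segment into e), so the proto-segment is *e.
Position 5: Seranar has i, Dolur has e. Dolur preserves e here (none of its changes turn any other segment into e), so the proto-segment is *e.
This points to *kesreryod. Verify forward in each daughter:
Seranar: *kesreryod
  kesreryod (rule 1 does not apply)
  kesreryod → keslelyod   [unconditioned shift]
  keslelyod → kislilyod   [vowel merger]
  giving Seranar kislilyod.
Dolur: start from *kesreryod.
  rule 1 (palatalisation): kesreryod → sesreryod
  rule 2 (unconditioned shift): sesreryod → sesreryoz
  rule 3: no change — sesreryoz
  ⇒ Dolur sesreryoz
No other proto-form is consistent with every reflex, so the reconstruction is *kesreryod.

*kesreryod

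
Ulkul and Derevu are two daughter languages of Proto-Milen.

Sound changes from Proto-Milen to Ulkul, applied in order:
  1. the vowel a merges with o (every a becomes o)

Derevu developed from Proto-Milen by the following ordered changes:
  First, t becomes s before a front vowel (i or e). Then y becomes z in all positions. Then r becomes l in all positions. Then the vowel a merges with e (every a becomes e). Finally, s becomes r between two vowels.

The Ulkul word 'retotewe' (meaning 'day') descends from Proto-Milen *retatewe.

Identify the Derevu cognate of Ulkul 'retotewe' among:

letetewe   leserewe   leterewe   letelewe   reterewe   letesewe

Derevu: start from *retatewe.
  rule 1 (palatalisation): retatewe → retasewe
  rule 2: no change — retasewe
  rule 3 (unconditioned shift): retasewe → letasewe
  rule 4 (vowel merger): letasewe → letesewe
  rule 5 (rhotacism): letesewe → leterewe
  ⇒ Derevu leterewe
The other candidates each miss or misapply at least one Derevu change.

leterewe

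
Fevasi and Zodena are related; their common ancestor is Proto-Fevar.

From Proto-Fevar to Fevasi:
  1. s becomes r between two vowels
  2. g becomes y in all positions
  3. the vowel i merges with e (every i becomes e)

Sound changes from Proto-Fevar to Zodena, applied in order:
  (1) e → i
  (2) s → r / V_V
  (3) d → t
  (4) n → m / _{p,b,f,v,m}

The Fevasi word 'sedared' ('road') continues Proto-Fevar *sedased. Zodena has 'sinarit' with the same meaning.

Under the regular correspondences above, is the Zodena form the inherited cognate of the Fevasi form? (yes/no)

no

Derive the expected Zodena reflex of *sedased:
Zodena: *sedased
  sedased → sidasid   [vowel merger]
  sidasid → sidarid   [rhotacism]
  sidarid → sitarit   [unconditioned shift]
  sitarit (rule 4 does not apply)
  giving Zodena sitarit.
The regular Zodena reflex would be 'sitarit', but the attested form is 'sinarit'. The correspondence is irregular, so they are not cognates (the Zodena form has a different source).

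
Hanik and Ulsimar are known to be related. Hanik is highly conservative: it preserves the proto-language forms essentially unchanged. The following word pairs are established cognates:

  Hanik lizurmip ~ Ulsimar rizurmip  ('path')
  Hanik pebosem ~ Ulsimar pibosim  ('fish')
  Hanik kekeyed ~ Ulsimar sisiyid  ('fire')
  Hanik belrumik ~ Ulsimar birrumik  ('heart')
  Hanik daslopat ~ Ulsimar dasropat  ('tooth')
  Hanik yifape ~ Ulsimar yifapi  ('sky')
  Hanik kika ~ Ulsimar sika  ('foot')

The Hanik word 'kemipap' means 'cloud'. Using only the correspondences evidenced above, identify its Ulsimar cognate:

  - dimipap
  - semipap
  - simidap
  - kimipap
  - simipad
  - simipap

kekeyed ~ sisiyid — Hanik k corresponds to Ulsimar s word-initially before a front vowel.
pebosem ~ pibosim — Hanik e corresponds to Ulsimar i after a consonant, before a nasal.
Applying these to Hanik 'kemipap':
  kemipap → semipap   (k→s word-initially before a front vowel)
  semipap → simipap   (e→i after a consonant, before a nasal)
So the Ulsimar cognate is 'simipap'.

simipap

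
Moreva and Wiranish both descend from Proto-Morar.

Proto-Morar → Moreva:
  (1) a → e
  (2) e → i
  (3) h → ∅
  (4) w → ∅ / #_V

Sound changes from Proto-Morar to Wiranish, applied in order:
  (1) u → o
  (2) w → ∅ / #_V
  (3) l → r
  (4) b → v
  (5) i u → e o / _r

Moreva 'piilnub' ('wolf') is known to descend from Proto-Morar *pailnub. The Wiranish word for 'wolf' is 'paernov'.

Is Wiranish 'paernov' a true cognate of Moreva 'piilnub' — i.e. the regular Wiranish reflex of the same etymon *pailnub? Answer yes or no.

Derive the expected Wiranish reflex of *pailnub:
Wiranish: *pailnub
  pailnub → pailnob   [vowel merger]
  pailnob (rule 2 does not apply)
  pailnob → pairnob   [unconditioned shift]
  pairnob → pairnov   [unconditioned shift]
  pairnov → paernov   [pre-rhotic lowering]
  giving Wiranish paernov.
Wiranish 'paernov' matches the regular reflex exactly, so the pair is cognate.

yes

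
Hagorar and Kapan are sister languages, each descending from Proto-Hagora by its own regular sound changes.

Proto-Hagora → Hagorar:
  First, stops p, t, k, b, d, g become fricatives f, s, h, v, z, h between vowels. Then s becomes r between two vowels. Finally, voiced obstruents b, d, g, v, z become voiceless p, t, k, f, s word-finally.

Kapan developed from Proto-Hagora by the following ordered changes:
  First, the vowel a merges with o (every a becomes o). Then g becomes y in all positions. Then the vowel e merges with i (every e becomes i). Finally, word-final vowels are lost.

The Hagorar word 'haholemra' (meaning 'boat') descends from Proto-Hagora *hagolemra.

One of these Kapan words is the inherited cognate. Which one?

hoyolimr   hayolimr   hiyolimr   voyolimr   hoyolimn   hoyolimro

Kapan: *hagolemra
  hagolemra → hogolemro   [vowel merger]
  hogolemro → hoyolemro   [unconditioned shift]
  hoyolemro → hoyolimro   [vowel merger]
  hoyolimro → hoyolimr   [apocope]
  giving Kapan hoyolimr.

hoyolimr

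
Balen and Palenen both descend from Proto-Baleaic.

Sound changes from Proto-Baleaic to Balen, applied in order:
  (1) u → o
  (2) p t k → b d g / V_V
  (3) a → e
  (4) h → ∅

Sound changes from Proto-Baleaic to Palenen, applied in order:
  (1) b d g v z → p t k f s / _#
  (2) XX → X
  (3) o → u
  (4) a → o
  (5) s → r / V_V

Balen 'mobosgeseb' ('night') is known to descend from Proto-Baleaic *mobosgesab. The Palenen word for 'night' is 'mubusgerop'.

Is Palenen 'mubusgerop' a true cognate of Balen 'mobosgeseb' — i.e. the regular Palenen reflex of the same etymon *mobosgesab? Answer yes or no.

yes

Derive the expected Palenen reflex of *mobosgesab:
Palenen: *mobosgesab > mobosgesap > mubusgesap > mubusgesop > mubusgerop  (by final devoicing, vowel merger, vowel merger, rhotacism)
Palenen 'mubusgerop' matches the regular reflex exactly, so the pair is cognate.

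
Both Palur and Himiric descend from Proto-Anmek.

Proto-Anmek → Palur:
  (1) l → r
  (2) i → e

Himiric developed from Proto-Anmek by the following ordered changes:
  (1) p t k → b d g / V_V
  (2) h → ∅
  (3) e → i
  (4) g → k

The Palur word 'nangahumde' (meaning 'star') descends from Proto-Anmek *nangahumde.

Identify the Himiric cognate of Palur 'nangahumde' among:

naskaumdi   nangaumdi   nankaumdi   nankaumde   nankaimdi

Himiric: *nangahumde > nangaumde > nangaumdi > nankaumdi  (by h-loss, vowel merger, unconditioned shift)

nankaumdi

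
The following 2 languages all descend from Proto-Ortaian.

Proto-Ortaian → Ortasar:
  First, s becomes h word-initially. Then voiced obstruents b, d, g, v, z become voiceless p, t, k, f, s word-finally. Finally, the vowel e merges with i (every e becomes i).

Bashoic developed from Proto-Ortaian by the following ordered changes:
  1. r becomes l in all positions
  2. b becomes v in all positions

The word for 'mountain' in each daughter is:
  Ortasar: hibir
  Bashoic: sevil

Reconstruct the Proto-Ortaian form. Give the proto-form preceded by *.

*sebir

Position 2: Ortasar has i, Bashoic has e. Bashoic preserves e here (none of its changes turn any other segment into e), so the proto-segment is *e.
Position 1: Ortasar has h, Bashoic has s. Bashoic preserves s here (none of its changes turn any other segment into s), so the proto-segment is *s.
Position 5: Ortasar has r, Bashoic has l. Ortasar preserves r here (none of its changes turn any other segment into r), so the proto-segment is *r.
This points to *sebir. Verify forward in each daughter:
Ortasar: *sebir
  sebir → hebir   [debuccalisation]
  hebir (rule 2 does not apply)
  hebir → hibir   [vowel merger]
  giving Ortasar hibir.
Bashoic: *sebir
  sebir → sebil   [unconditioned shift]
  sebil → sevil   [unconditioned shift]
  giving Bashoic sevil.
Only *sebir yields all of Ortasar hibir, Bashoic sevil.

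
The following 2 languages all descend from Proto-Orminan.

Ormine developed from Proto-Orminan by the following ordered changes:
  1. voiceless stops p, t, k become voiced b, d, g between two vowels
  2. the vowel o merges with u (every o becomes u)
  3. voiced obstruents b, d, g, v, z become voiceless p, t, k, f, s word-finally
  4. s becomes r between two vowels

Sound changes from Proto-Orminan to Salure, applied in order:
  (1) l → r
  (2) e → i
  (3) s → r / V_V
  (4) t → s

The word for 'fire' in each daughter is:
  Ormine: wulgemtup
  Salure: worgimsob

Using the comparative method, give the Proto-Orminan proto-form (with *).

*wolgemtob

Position 2: Ormine has u, Salure has o. Salure preserves o here (none of its changes turn any other segment into o), so the proto-segment is *o.
Position 9: Ormine has p, Salure has b. Salure preserves b here (none of its changes turn any other segment into b), so the proto-segment is *b.
Verify the candidate proto-form against each daughter:
Ormine: *wolgemtob > wulgemtub > wulgemtup  (by vowel merger, final devoicing)
Salure: start from *wolgemtob.
  rule 1 (unconditioned shift): wolgemtob → worgemtob
  rule 2 (vowel merger): worgemtob → worgimtob
  rule 3: no change — worgimtob
  rule 4 (unconditioned shift): worgimtob → worgimsob
  ⇒ Salure worgimsob
No other proto-form is consistent with every reflex, so the reconstruction is *wolgemtob.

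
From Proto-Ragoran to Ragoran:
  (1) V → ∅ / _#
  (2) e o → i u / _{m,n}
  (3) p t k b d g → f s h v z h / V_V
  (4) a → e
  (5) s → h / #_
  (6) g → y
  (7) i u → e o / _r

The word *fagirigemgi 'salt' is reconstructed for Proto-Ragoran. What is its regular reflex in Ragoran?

feherihimy

Ragoran: *fagirigemgi > fagirigemg > fagirigimg > fahirihimg > fehirihimg > fehirihimy > feherihimy  (by apocope, pre-nasal raising, intervocalic lenition, vowel merger, unconditioned shift, pre-rhotic lowering)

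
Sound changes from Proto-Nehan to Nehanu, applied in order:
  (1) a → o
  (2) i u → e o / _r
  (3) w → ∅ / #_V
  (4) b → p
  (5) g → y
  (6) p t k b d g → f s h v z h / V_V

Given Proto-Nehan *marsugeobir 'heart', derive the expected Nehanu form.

morsuyeofer

Nehanu: *marsugeobir > morsugeobir > morsugeober > morsugeoper > morsuyeoper > morsuyeofer  (by vowel merger, pre-rhotic lowering, unconditioned shift, unconditioned shift, intervocalic lenition)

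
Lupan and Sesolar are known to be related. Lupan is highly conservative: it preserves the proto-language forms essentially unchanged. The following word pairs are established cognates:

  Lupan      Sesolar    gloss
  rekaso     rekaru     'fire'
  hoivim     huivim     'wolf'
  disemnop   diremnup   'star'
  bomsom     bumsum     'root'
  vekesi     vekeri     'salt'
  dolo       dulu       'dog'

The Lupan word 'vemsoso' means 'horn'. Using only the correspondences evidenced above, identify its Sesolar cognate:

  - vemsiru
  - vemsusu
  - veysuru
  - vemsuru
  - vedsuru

vemsuru

dolo ~ dulu — Lupan o corresponds to Sesolar u after a consonant, before a consonant other than r, m, n, p, b, f, v.
rekaso ~ rekaru — Lupan s corresponds to Sesolar r between vowels (before a back vowel).
rekaso ~ rekaru, dolo ~ dulu — Lupan o corresponds to Sesolar u word-finally.
Applying these to Lupan 'vemsoso':
  vemsoso → vemsuso   (o→u after a consonant, before a consonant other than r, m, n, p, b, f, v)
  vemsuso → vemsuro   (s→r between vowels (before a back vowel))
  vemsuro → vemsuru   (o→u word-finally)
So the Sesolar cognate is 'vemsuru'.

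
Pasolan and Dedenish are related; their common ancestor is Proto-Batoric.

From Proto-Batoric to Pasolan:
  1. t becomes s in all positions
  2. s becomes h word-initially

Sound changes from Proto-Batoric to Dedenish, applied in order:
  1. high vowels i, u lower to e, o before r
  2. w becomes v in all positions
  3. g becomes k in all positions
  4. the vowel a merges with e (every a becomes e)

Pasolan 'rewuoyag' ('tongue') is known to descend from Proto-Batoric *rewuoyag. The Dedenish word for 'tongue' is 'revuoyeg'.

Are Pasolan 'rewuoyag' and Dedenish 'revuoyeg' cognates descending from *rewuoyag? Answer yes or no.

Derive the expected Dedenish reflex of *rewuoyag:
Dedenish: *rewuoyag
  rewuoyag (rule 1 does not apply)
  rewuoyag → revuoyag   [unconditioned shift]
  revuoyag → revuoyak   [unconditioned shift]
  revuoyak → revuoyek   [vowel merger]
  giving Dedenish revuoyek.
The regular Dedenish reflex would be 'revuoyek', but the attested form is 'revuoyeg'. The correspondence is irregular, so they are not cognates (the Dedenish form has a different source).

no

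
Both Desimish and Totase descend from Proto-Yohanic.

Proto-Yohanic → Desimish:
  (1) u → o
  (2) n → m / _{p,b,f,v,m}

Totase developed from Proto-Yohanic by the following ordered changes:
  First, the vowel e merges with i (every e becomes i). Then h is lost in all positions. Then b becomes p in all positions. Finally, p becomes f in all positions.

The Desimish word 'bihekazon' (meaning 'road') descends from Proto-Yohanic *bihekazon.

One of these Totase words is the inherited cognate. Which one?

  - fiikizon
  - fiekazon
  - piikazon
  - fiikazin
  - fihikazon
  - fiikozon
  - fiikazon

fiikazon

Totase: *bihekazon
  bihekazon → bihikazon   [vowel merger]
  bihikazon → biikazon   [h-loss]
  biikazon → piikazon   [unconditioned shift]
  piikazon → fiikazon   [unconditioned shift]
  giving Totase fiikazon.
The other candidates each miss or misapply at least one Totase change.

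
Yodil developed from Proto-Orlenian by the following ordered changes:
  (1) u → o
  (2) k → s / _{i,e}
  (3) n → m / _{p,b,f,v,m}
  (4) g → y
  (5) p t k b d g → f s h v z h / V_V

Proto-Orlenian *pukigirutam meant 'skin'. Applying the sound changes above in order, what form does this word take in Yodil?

posiyirosam

Yodil: *pukigirutam
  pukigirutam → pokigirotam   [vowel merger]
  pokigirotam → posigirotam   [palatalisation]
  posigirotam (rule 3 does not apply)
  posigirotam → posiyirotam   [unconditioned shift]
  posiyirotam → posiyirosam   [intervocalic lenition]
  giving Yodil posiyirosam.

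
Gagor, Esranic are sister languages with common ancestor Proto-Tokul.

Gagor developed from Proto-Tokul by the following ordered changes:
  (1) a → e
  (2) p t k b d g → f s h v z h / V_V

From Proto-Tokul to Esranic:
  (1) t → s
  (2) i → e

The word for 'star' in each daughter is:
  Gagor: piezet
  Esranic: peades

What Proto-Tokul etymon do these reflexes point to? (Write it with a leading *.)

Position 6: Gagor has t, Esranic has s. Gagor preserves t here (none of its changes turn any other segment into t), so the proto-segment is *t.
Position 4: Gagor has z, Esranic has d. Esranic preserves d here (none of its changes turn any other segment into d), so the proto-segment is *d.
Position 2: Gagor has i, Esranic has e. Gagor preserves i here (none of its changes turn any other segment into i), so the proto-segment is *i.
This points to *piadet. Verify forward in each daughter:
Gagor: start from *piadet.
  rule 1 (vowel merger): piadet → piedet
  rule 2 (intervocalic lenition): piedet → piezet
  ⇒ Gagor piezet
Esranic: start from *piadet.
  rule 1 (unconditioned shift): piadet → piades
  rule 2 (vowel merger): piades → peades
  ⇒ Esranic peades
Only *piadet yields all of Gagor piezet, Esranic peades.

*piadet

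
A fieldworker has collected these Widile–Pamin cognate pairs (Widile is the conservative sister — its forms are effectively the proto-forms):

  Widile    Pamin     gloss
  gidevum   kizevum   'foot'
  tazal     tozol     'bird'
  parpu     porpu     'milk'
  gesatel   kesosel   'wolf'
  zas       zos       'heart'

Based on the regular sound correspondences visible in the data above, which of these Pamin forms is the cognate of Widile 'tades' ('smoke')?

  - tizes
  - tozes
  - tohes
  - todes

tozes

tazal ~ tozol, gesatel ~ kesosel — Widile a corresponds to Pamin o after a consonant, before a consonant other than r, m, n, p, b, f, v.
gidevum ~ kizevum — Widile d corresponds to Pamin z between vowels (before a front vowel).
Applying these to Widile 'tades':
  tades → todes   (a→o after a consonant, before a consonant other than r, m, n, p, b, f, v)
  todes → tozes   (d→z between vowels (before a front vowel))
So the Pamin cognate is 'tozes'.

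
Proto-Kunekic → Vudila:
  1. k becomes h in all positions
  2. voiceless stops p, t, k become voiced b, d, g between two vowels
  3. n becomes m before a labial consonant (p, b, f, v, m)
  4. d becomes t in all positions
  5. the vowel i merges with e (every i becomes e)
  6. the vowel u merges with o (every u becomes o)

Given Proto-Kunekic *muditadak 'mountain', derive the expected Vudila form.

motetatah

Vudila: *muditadak
  muditadak → muditadah   [unconditioned shift]
  muditadah → mudidadah   [intervocalic voicing]
  mudidadah (rule 3 does not apply)
  mudidadah → mutitatah   [unconditioned shift]
  mutitatah → mutetatah   [vowel merger]
  mutetatah → motetatah   [vowel merger]
  giving Vudila motetatah.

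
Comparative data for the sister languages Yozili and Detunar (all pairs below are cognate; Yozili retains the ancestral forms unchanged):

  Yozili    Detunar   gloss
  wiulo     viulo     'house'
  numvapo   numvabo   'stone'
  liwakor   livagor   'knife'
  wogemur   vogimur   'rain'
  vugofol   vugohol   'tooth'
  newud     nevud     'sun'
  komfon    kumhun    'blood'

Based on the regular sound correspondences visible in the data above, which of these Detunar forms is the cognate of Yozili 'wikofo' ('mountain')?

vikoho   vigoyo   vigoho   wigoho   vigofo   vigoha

wiulo ~ viulo — Yozili w corresponds to Detunar v word-initially before a front vowel.
liwakor ~ livagor — Yozili k corresponds to Detunar g between vowels (before a back vowel).
vugofol ~ vugohol — Yozili f corresponds to Detunar h between vowels (before a back vowel).
Applying these to Yozili 'wikofo':
  wikofo → vikofo   (w→v word-initially before a front vowel)
  vikofo → vigofo   (k→g between vowels (before a back vowel))
  vigofo → vigoho   (f→h between vowels (before a back vowel))
So the Detunar cognate is 'vigoho'.

vigoho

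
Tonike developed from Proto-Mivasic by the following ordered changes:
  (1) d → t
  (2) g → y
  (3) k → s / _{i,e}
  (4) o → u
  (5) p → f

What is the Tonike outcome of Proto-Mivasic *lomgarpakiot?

Tonike: *lomgarpakiot > lomyarpakiot > lomyarpasiot > lumyarpasiut > lumyarfasiut  (by unconditioned shift, palatalisation, vowel merger, unconditioned shift)

lumyarfasiut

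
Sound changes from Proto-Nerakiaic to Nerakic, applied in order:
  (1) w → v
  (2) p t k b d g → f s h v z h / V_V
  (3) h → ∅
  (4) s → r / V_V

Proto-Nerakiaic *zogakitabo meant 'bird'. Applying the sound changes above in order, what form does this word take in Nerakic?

Nerakic: start from *zogakitabo.
  rule 1: no change — zogakitabo
  rule 2 (intervocalic lenition): zogakitabo → zohahisavo
  rule 3 (h-loss): zohahisavo → zoaisavo
  rule 4 (rhotacism): zoaisavo → zoairavo
  ⇒ Nerakic zoairavo

zoairavo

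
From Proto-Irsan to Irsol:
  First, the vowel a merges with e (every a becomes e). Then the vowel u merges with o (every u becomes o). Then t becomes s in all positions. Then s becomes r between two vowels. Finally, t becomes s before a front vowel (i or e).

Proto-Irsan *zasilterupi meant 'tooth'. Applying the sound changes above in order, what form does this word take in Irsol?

Irsol: start from *zasilterupi.
  rule 1 (vowel merger): zasilterupi → zesilterupi
  rule 2 (vowel merger): zesilterupi → zesilteropi
  rule 3 (unconditioned shift): zesilteropi → zesilseropi
  rule 4 (rhotacism): zesilseropi → zerilseropi
  rule 5: no change — zerilseropi
  ⇒ Irsol zerilseropi

zerilseropi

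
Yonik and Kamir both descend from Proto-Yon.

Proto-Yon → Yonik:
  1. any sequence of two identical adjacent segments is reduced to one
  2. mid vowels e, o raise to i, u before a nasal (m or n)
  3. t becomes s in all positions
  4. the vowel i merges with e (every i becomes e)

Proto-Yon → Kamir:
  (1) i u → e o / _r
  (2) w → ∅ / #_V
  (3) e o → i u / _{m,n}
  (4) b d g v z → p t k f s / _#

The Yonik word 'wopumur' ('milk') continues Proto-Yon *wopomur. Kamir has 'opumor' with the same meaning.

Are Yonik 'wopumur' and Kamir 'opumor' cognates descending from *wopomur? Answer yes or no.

yes

Derive the expected Kamir reflex of *wopomur:
Kamir: start from *wopomur.
  rule 1 (pre-rhotic lowering): wopomur → wopomor
  rule 2 (glide loss): wopomor → opomor
  rule 3 (pre-nasal raising): opomor → opumor
  rule 4: no change — opumor
  ⇒ Kamir opumor
Kamir 'opumor' matches the regular reflex exactly, so the pair is cognate.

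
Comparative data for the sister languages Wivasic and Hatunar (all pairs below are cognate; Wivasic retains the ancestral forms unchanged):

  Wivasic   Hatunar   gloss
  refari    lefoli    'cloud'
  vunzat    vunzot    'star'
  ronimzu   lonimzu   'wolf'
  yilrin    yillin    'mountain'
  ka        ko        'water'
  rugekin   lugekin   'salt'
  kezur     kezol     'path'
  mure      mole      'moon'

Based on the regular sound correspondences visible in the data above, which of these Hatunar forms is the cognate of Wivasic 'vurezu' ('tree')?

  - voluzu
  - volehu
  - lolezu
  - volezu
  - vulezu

kezur ~ kezol, mure ~ mole — Wivasic u corresponds to Hatunar o after a consonant, before r.
mure ~ mole — Wivasic r corresponds to Hatunar l between vowels (before a front vowel).
Applying these to Wivasic 'vurezu':
  vurezu → vorezu   (u→o after a consonant, before r)
  vorezu → volezu   (r→l between vowels (before a front vowel))
So the Hatunar cognate is 'volezu'.

volezu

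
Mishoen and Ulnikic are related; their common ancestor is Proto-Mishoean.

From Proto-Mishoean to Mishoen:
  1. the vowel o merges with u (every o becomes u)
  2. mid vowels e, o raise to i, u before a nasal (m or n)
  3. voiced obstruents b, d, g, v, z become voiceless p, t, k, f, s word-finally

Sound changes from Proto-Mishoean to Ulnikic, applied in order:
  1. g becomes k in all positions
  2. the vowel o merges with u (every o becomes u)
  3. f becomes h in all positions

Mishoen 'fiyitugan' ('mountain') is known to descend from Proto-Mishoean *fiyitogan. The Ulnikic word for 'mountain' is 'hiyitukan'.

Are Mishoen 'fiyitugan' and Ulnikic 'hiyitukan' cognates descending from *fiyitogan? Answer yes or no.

yes

Derive the expected Ulnikic reflex of *fiyitogan:
Ulnikic: *fiyitogan
  fiyitogan → fiyitokan   [unconditioned shift]
  fiyitokan → fiyitukan   [vowel merger]
  fiyitukan → hiyitukan   [unconditioned shift]
  giving Ulnikic hiyitukan.
Ulnikic 'hiyitukan' matches the regular reflex exactly, so the pair is cognate.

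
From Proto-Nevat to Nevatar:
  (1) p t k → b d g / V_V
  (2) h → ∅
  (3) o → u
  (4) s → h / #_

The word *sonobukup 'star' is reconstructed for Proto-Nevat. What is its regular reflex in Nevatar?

Nevatar: *sonobukup
  sonobukup → sonobugup   [intervocalic voicing]
  sonobugup (rule 2 does not apply)
  sonobugup → sunubugup   [vowel merger]
  sunubugup → hunubugup   [debuccalisation]
  giving Nevatar hunubugup.

hunubugup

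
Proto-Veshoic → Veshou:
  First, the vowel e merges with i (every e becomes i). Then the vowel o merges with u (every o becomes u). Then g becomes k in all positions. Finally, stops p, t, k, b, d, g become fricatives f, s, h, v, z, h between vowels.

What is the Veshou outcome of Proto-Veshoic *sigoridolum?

sihurizulum

Veshou: start from *sigoridolum.
  rule 1: no change — sigoridolum
  rule 2 (vowel merger): sigoridolum → siguridulum
  rule 3 (unconditioned shift): siguridulum → sikuridulum
  rule 4 (intervocalic lenition): sikuridulum → sihurizulum
  ⇒ Veshou sihurizulum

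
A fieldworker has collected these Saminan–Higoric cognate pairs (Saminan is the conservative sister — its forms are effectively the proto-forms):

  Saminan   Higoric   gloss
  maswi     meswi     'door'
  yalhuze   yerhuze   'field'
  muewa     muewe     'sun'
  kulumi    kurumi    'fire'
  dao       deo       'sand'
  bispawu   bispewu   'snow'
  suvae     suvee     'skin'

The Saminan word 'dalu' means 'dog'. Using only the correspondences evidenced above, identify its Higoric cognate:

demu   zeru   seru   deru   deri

maswi ~ meswi, yalhuze ~ yerhuze — Saminan a corresponds to Higoric e after a consonant, before a consonant other than r, m, n, p, b, f, v.
kulumi ~ kurumi — Saminan l corresponds to Higoric r between vowels (before a back vowel).
Applying these to Saminan 'dalu':
  dalu → delu   (a→e after a consonant, before a consonant other than r, m, n, p, b, f, v)
  delu → deru   (l→r between vowels (before a back vowel))
So the Higoric cognate is 'deru'.

deru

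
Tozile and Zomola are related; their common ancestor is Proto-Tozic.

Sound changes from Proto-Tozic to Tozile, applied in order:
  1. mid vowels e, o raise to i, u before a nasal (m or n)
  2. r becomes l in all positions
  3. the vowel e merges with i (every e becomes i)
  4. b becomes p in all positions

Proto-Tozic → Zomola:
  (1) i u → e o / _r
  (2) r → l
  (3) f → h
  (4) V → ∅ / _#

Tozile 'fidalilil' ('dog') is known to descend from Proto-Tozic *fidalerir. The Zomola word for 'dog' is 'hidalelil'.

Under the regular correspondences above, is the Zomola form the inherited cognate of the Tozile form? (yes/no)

Derive the expected Zomola reflex of *fidalerir:
Zomola: *fidalerir
  fidalerir → fidalerer   [pre-rhotic lowering]
  fidalerer → fidalelel   [unconditioned shift]
  fidalelel → hidalelel   [unconditioned shift]
  hidalelel (rule 4 does not apply)
  giving Zomola hidalelel.
The regular Zomola reflex would be 'hidalelel', but the attested form is 'hidalelil'. The correspondence is irregular, so they are not cognates (the Zomola form has a different source).

no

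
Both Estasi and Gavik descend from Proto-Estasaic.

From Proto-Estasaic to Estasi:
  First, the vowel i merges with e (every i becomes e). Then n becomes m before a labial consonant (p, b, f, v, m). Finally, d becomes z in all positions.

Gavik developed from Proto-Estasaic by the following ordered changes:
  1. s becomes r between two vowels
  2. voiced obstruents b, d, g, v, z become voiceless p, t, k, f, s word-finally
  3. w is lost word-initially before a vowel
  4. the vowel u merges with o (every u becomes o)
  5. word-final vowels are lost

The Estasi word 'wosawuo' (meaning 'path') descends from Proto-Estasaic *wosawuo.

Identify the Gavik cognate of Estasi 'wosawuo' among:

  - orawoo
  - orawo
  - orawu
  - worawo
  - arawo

orawo

Gavik: *wosawuo > worawuo > orawuo > orawoo > orawo  (by rhotacism, glide loss, vowel merger, apocope)
Among the options, 'orawo' alone shows every Gavik change applied in order.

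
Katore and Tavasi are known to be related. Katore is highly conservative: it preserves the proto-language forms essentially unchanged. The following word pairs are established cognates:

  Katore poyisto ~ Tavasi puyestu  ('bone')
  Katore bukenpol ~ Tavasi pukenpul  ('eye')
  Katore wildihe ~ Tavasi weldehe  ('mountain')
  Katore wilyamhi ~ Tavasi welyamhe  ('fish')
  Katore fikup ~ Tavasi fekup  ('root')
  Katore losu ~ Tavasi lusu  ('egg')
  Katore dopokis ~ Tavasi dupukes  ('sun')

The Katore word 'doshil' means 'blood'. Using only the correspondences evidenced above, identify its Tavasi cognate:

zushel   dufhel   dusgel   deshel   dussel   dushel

poyisto ~ puyestu, bukenpol ~ pukenpul — Katore o corresponds to Tavasi u after a consonant, before a consonant other than r, m, n, p, b, f, v.
poyisto ~ puyestu, wildihe ~ weldehe — Katore i corresponds to Tavasi e after a consonant, before a consonant other than r, m, n, p, b, f, v.
Applying these to Katore 'doshil':
  doshil → dushil   (o→u after a consonant, before a consonant other than r, m, n, p, b, f, v)
  dushil → dushel   (i→e after a consonant, before a consonant other than r, m, n, p, b, f, v)
So the Tavasi cognate is 'dushel'.

dushel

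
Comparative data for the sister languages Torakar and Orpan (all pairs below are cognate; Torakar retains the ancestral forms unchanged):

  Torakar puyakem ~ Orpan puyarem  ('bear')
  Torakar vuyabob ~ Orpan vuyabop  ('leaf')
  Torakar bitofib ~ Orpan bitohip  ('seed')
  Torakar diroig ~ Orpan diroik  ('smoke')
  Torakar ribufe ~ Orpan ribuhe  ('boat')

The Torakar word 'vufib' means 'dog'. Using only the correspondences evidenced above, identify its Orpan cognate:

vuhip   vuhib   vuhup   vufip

vuhip

bitofib ~ bitohip — Torakar f corresponds to Orpan h between vowels (before a front vowel).
vuyabob ~ vuyabop, bitofib ~ bitohip — Torakar b corresponds to Orpan p word-finally.
Applying these to Torakar 'vufib':
  vufib → vuhib   (f→h between vowels (before a front vowel))
  vuhib → vuhip   (b→p word-finally)
So the Orpan cognate is 'vuhip'.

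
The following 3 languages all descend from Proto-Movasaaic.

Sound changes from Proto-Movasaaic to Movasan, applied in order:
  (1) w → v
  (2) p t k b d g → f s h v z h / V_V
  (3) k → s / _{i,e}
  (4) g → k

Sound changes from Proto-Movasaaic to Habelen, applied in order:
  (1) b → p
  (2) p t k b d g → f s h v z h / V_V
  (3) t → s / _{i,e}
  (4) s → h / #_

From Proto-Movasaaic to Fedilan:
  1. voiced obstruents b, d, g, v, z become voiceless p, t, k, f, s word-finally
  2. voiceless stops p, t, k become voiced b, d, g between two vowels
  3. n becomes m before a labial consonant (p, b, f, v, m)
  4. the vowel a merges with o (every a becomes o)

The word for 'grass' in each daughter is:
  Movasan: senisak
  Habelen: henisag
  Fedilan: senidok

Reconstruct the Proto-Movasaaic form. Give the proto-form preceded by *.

*senitag

Position 7: Movasan has k, Habelen has g, Fedilan has k. Habelen preserves g here (none of its changes turn any other segment into g), so the proto-segment is *g.
Position 5: Movasan has s, Habelen has s, Fedilan has d. Taking the neighbouring segments as reconstructed: Movasan s could go back to *t or *s; Habelen s could go back to *t or *s; Fedilan d could go back to *t or *d — the one source consistent with every daughter is *t.
Position 1: Movasan has s, Habelen has h, Fedilan has s. Taking the neighbouring segments as reconstructed: Movasan s could go back to *k or *s; Habelen h could go back to *t or *s or *h; Fedilan s can only go back to *s — the one source consistent with every daughter is *s.
Continuing position by position gives *senitag; check it forward:
Movasan: start from *senitag.
  rule 1: no change — senitag
  rule 2 (intervocalic lenition): senitag → senisag
  rule 3: no change — senisag
  rule 4 (unconditioned shift): senisag → senisak
  ⇒ Movasan senisak
Habelen: *senitag > senisag > henisag  (by intervocalic lenition, debuccalisation)
Fedilan: *senitag
  senitag → senitak   [final devoicing]
  senitak → senidak   [intervocalic voicing]
  senidak (rule 3 does not apply)
  senidak → senidok   [vowel merger]
  giving Fedilan senidok.
Only *senitag yields all of Movasan senisak, Habelen henisag, Fedilan senidok.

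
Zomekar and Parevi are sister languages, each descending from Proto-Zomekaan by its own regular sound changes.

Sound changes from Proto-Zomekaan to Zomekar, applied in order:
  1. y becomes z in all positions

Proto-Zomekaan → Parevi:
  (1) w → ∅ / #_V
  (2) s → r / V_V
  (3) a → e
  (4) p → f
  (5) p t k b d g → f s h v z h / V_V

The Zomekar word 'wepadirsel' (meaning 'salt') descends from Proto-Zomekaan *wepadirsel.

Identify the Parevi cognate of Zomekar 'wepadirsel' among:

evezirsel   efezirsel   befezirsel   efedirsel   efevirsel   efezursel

efezirsel

Parevi: start from *wepadirsel.
  rule 1 (glide loss): wepadirsel → epadirsel
  rule 2: no change — epadirsel
  rule 3 (vowel merger): epadirsel → epedirsel
  rule 4 (unconditioned shift): epedirsel → efedirsel
  rule 5 (intervocalic lenition): efedirsel → efezirsel
  ⇒ Parevi efezirsel
Only 'efezirsel' matches the regular Parevi development of *wepadirsel.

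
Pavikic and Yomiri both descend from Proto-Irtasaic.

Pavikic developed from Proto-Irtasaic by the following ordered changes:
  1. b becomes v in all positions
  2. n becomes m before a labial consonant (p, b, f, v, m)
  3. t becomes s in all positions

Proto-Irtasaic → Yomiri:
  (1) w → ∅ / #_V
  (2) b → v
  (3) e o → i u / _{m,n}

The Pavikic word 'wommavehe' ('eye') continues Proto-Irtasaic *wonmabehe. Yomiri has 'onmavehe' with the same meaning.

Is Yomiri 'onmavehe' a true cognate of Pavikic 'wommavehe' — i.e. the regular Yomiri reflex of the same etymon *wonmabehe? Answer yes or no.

no

Derive the expected Yomiri reflex of *wonmabehe:
Yomiri: *wonmabehe > onmabehe > onmavehe > unmavehe  (by glide loss, unconditioned shift, pre-nasal raising)
The regular Yomiri reflex would be 'unmavehe', but the attested form is 'onmavehe'. The correspondence is irregular, so they are not cognates (the Yomiri form has a different source).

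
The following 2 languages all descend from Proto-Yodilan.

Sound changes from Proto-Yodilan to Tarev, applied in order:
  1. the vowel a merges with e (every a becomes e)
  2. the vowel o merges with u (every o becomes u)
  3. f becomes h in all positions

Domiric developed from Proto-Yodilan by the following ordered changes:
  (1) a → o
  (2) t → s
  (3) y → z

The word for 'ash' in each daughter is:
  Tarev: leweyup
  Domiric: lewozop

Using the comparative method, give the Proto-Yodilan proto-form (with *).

Position 6: Tarev has u, Domiric has o. Taking the neighbouring segments as reconstructed: Tarev u could go back to *o or *u; Domiric o could go back to *a or *o — the one source consistent with every daughter is *o.
Position 5: Tarev has y, Domiric has z. Tarev preserves y here (none of its changes turn any other segment into y), so the proto-segment is *y.
Position 4: Tarev has e, Domiric has o. Taking the neighbouring segments as reconstructed: Tarev e could go back to *a or *e; Domiric o could go back to *a or *o — the one source consistent with every daughter is *a.
The remaining positions agree across the daughters. Check the candidate against every language:
Tarev: *lewayop > leweyop > leweyup  (by vowel merger, vowel merger)
Domiric: start from *lewayop.
  rule 1 (vowel merger): lewayop → lewoyop
  rule 2: no change — lewoyop
  rule 3 (unconditioned shift): lewoyop → lewozop
  ⇒ Domiric lewozop
Only *lewayop yields all of Tarev leweyup, Domiric lewozop.

*lewayop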